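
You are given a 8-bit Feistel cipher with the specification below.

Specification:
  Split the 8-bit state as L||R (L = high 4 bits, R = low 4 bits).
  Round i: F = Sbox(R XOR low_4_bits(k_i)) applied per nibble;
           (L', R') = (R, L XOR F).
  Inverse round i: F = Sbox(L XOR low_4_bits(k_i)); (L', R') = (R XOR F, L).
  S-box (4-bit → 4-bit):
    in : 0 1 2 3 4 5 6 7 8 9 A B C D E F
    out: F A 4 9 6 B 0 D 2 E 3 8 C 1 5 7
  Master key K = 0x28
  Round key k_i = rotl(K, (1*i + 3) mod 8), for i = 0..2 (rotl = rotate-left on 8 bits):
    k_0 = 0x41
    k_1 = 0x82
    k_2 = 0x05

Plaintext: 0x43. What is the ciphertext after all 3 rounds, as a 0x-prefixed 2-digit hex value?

s_0 = plaintext = 0x43
s_1 = Round(s_0, k_0) = 0x30
s_2 = Round(s_1, k_1) = 0x07
s_3 = Round(s_2, k_2) = 0x74

0x74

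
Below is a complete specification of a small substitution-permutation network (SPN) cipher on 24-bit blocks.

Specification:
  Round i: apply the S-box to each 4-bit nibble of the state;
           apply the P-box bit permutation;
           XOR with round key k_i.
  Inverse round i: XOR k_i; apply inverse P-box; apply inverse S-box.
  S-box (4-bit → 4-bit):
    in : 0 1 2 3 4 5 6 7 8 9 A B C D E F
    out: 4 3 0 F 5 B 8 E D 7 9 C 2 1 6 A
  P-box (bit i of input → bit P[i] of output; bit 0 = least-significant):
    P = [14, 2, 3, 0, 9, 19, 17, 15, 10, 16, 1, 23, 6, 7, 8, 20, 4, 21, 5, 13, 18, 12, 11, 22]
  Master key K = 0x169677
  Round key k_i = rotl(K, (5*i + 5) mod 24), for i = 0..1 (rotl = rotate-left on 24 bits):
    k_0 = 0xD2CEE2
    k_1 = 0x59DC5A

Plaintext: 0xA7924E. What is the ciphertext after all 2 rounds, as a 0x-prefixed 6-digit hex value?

0x1BD1E6

s_0 = plaintext = 0xA7924E
s_1 = Round(s_0, k_0) = 0xB4ED0E
s_2 = Round(s_1, k_1) = 0x1BD1E6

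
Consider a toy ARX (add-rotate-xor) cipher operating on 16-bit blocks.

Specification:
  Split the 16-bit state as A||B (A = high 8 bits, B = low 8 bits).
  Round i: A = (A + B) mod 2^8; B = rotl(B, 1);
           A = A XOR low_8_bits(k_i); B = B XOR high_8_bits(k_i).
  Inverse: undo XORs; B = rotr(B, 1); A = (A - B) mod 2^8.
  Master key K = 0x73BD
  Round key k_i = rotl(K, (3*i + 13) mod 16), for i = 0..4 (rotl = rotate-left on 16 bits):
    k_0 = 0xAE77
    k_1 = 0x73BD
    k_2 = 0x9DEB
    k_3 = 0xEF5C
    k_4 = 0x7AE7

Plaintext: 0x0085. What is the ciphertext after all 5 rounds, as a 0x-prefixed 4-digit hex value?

0xB912

s_0 = plaintext = 0x0085
s_1 = Round(s_0, k_0) = 0xF2A5
s_2 = Round(s_1, k_1) = 0x2A38
s_3 = Round(s_2, k_2) = 0x89ED
s_4 = Round(s_3, k_3) = 0x2A34
s_5 = Round(s_4, k_4) = 0xB912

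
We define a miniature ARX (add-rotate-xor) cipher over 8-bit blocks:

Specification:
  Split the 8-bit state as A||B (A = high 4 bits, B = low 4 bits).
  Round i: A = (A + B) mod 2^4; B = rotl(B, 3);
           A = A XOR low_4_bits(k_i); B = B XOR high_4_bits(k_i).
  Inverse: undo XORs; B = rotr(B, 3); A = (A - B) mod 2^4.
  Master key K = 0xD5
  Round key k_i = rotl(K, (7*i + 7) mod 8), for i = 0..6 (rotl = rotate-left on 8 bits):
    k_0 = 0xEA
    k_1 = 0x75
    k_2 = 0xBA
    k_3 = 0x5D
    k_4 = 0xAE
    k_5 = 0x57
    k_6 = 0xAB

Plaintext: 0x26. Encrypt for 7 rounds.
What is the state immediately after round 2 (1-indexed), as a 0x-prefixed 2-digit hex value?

s_0 = plaintext = 0x26
s_1 = Round(s_0, k_0) = 0x2D
s_2 = Round(s_1, k_1) = 0xA9
s_3 = Round(s_2, k_2) = 0x97
s_4 = Round(s_3, k_3) = 0xDE
s_5 = Round(s_4, k_4) = 0x5D
s_6 = Round(s_5, k_5) = 0x5B
s_7 = Round(s_6, k_6) = 0xB7

0xA9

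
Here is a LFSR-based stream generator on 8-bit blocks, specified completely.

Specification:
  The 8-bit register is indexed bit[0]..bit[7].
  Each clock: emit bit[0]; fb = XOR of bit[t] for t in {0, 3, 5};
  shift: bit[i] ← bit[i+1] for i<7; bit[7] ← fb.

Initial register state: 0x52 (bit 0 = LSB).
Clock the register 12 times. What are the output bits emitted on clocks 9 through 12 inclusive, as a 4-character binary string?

reg_0 = 0x52
clock 1: out=0, reg = 0x29
clock 2: out=1, reg = 0x94
clock 3: out=0, reg = 0x4A
clock 4: out=0, reg = 0xA5
clock 5: out=1, reg = 0x52
clock 6: out=0, reg = 0x29
clock 7: out=1, reg = 0x94
clock 8: out=0, reg = 0x4A
clock 9: out=0, reg = 0xA5
clock 10: out=1, reg = 0x52
clock 11: out=0, reg = 0x29
clock 12: out=1, reg = 0x94

0101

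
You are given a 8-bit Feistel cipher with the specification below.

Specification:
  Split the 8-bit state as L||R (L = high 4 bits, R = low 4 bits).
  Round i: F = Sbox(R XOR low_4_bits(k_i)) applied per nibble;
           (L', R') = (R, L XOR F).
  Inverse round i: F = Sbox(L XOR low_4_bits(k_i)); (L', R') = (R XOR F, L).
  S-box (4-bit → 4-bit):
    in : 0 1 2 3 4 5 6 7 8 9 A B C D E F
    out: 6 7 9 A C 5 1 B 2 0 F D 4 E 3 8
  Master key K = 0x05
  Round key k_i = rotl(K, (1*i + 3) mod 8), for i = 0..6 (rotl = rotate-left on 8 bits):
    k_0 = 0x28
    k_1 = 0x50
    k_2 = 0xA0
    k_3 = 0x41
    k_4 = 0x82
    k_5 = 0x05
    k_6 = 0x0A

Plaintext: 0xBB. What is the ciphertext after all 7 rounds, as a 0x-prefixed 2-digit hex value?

0x03

s_0 = plaintext = 0xBB
s_1 = Round(s_0, k_0) = 0xB1
s_2 = Round(s_1, k_1) = 0x1C
s_3 = Round(s_2, k_2) = 0xC5
s_4 = Round(s_3, k_3) = 0x50
s_5 = Round(s_4, k_4) = 0x0C
s_6 = Round(s_5, k_5) = 0xC0
s_7 = Round(s_6, k_6) = 0x03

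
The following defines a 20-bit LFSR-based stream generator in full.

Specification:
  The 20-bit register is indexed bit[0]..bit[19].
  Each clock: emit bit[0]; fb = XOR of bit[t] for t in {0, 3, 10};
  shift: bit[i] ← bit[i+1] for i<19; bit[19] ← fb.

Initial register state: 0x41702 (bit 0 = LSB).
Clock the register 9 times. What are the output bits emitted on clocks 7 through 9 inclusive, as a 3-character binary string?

reg_0 = 0x41702
clock 1: out=0, reg = 0xA0B81
clock 2: out=1, reg = 0xD05C0
clock 3: out=0, reg = 0xE82E0
clock 4: out=0, reg = 0x74170
clock 5: out=0, reg = 0x3A0B8
clock 6: out=0, reg = 0x9D05C
clock 7: out=0, reg = 0xCE82E
clock 8: out=0, reg = 0xE7417
clock 9: out=1, reg = 0x73A0B

001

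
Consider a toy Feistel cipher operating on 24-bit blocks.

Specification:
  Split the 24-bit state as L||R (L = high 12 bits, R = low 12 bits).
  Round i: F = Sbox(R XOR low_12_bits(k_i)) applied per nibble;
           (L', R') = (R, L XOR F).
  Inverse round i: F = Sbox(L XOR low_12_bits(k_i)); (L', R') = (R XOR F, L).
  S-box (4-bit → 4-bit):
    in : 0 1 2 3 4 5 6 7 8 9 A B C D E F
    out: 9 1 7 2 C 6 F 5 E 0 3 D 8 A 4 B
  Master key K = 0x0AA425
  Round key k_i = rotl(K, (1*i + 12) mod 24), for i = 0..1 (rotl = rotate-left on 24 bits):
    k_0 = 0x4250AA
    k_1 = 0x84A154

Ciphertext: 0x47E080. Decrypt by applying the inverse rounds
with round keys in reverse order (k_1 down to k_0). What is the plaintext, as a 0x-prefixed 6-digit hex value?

s_0 = ciphertext = 0x47E080
s_1 = InvRound(s_0, k_1) = 0x6F347E
s_2 = InvRound(s_1, k_0) = 0xB1E6F3

0xB1E6F3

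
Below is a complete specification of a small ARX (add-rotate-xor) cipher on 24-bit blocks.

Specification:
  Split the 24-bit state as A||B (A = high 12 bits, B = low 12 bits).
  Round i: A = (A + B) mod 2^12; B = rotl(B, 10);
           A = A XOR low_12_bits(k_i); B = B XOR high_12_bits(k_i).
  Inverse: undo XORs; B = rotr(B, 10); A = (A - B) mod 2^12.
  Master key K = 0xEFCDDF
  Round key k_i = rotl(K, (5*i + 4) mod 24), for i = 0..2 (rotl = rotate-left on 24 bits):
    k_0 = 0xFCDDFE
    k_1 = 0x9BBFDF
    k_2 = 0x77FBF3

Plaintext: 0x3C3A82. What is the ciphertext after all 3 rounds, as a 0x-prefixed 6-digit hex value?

s_0 = plaintext = 0x3C3A82
s_1 = Round(s_0, k_0) = 0x3BB56D
s_2 = Round(s_1, k_1) = 0x6F7CE0
s_3 = Round(s_2, k_2) = 0x824447

0x824447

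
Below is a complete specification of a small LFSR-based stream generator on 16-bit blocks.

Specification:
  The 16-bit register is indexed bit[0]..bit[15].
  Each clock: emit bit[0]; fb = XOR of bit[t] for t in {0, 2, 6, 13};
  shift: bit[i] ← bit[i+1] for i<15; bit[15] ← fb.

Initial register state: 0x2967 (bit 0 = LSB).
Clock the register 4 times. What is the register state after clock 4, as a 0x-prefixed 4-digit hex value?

reg_0 = 0x2967
clock 1: out=1, reg = 0x14B3
clock 2: out=1, reg = 0x8A59
clock 3: out=1, reg = 0x452C
clock 4: out=0, reg = 0xA296

0xA296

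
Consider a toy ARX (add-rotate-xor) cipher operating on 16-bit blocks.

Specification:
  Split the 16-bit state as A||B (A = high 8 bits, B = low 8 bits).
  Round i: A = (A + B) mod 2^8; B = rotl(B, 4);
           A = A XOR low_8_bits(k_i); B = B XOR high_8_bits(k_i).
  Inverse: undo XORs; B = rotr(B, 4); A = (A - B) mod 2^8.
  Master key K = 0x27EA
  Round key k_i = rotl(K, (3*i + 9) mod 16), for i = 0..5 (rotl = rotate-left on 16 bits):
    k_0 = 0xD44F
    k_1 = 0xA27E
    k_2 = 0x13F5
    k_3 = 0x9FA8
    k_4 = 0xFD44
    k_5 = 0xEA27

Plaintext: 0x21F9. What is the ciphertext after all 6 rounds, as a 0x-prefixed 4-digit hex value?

0x6A8D

s_0 = plaintext = 0x21F9
s_1 = Round(s_0, k_0) = 0x554B
s_2 = Round(s_1, k_1) = 0xDE16
s_3 = Round(s_2, k_2) = 0x0172
s_4 = Round(s_3, k_3) = 0xDBB8
s_5 = Round(s_4, k_4) = 0xD776
s_6 = Round(s_5, k_5) = 0x6A8D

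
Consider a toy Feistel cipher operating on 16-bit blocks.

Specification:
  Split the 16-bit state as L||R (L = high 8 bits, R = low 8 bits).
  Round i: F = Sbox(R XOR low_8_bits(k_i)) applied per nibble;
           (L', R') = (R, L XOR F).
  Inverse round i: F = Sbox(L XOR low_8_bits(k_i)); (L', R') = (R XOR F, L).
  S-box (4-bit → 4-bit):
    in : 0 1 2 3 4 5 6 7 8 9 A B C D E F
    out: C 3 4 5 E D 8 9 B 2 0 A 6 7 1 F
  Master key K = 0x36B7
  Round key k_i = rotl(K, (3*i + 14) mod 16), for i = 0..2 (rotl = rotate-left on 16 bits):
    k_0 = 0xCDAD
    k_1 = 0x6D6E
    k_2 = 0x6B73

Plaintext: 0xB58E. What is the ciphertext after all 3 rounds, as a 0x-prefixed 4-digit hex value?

0xAF86

s_0 = plaintext = 0xB58E
s_1 = Round(s_0, k_0) = 0x8EF0
s_2 = Round(s_1, k_1) = 0xF0AF
s_3 = Round(s_2, k_2) = 0xAF86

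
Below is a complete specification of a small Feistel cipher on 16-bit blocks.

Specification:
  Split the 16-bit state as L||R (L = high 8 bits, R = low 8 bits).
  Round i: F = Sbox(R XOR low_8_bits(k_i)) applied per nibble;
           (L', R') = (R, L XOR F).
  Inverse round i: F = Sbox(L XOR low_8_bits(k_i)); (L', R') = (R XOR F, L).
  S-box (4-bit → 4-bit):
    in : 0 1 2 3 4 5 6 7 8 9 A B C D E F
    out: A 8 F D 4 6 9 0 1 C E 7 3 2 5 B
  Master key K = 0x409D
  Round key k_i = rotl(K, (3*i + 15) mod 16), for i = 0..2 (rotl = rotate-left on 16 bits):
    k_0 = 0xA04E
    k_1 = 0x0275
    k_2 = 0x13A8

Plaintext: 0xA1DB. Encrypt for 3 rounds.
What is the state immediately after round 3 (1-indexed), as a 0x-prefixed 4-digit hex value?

s_0 = plaintext = 0xA1DB
s_1 = Round(s_0, k_0) = 0xDB67
s_2 = Round(s_1, k_1) = 0x6754
s_3 = Round(s_2, k_2) = 0x54D4

0x54D4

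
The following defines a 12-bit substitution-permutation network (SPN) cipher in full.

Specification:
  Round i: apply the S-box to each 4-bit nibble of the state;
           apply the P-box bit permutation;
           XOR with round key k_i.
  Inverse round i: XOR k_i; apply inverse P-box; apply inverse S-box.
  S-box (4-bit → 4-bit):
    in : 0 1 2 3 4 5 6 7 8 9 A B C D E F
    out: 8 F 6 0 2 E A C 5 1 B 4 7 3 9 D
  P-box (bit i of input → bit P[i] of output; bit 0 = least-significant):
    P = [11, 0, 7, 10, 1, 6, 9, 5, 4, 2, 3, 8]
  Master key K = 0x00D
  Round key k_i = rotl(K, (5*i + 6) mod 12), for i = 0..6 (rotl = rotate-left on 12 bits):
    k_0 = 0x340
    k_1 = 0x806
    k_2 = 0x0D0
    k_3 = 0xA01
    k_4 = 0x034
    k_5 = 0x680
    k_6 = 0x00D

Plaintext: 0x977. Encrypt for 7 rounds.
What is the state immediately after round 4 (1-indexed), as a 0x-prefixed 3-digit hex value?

0x2A9

s_0 = plaintext = 0x977
s_1 = Round(s_0, k_0) = 0x5F0
s_2 = Round(s_1, k_1) = 0xF28
s_3 = Round(s_2, k_2) = 0xB08
s_4 = Round(s_3, k_3) = 0x2A9
s_5 = Round(s_4, k_4) = 0x85A
s_6 = Round(s_5, k_5) = 0x8F9
s_7 = Round(s_6, k_6) = 0xA37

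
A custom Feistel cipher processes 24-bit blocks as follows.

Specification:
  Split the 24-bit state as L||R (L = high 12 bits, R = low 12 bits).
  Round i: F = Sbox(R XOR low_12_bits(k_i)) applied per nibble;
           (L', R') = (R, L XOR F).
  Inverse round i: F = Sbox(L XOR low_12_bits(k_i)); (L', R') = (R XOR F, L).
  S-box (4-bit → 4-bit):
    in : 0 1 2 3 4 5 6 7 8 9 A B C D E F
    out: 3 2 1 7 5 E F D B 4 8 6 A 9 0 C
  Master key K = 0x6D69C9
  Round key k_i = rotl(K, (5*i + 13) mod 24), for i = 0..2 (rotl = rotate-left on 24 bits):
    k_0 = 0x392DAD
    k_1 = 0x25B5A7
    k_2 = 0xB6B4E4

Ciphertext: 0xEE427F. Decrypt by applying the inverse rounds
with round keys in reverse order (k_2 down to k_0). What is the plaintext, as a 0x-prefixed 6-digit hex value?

0x6102E2

s_0 = ciphertext = 0xEE427F
s_1 = InvRound(s_0, k_2) = 0xA4CEE4
s_2 = InvRound(s_1, k_1) = 0x2E2A4C
s_3 = InvRound(s_2, k_0) = 0x6102E2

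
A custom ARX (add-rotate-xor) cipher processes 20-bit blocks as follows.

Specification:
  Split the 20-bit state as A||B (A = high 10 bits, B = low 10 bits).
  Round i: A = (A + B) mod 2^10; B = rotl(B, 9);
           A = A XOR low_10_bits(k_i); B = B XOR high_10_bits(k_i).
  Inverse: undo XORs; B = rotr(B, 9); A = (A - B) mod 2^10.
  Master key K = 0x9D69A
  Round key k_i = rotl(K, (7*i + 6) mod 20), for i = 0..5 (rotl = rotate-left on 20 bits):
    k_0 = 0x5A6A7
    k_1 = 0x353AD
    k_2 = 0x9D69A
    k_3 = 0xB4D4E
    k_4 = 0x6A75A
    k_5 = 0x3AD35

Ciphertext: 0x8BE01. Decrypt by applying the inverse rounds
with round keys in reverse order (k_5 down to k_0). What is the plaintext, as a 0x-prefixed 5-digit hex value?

s_0 = ciphertext = 0x8BE01
s_1 = InvRound(s_0, k_5) = 0x515D5
s_2 = InvRound(s_1, k_4) = 0x49CF8
s_3 = InvRound(s_2, k_3) = 0x04857
s_4 = InvRound(s_3, k_2) = 0x90C45
s_5 = InvRound(s_4, k_1) = 0x33122
s_6 = InvRound(s_5, k_0) = 0x75496

0x75496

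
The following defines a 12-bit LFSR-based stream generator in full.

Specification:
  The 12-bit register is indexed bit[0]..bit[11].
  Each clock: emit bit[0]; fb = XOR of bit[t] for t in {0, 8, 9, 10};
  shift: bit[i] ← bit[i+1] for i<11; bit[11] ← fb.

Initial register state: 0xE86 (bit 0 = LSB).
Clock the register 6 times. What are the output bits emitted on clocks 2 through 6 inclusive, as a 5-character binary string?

reg_0 = 0xE86
clock 1: out=0, reg = 0x743
clock 2: out=1, reg = 0x3A1
clock 3: out=1, reg = 0x9D0
clock 4: out=0, reg = 0xCE8
clock 5: out=0, reg = 0xE74
clock 6: out=0, reg = 0x73A

11000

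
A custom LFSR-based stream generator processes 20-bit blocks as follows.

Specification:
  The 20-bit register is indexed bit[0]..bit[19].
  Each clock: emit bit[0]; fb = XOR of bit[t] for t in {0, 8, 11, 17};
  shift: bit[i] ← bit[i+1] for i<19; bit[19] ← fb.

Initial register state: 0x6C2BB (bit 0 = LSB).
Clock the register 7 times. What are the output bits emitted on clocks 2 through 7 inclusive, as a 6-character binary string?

101110

reg_0 = 0x6C2BB
clock 1: out=1, reg = 0x3615D
clock 2: out=1, reg = 0x9B0AE
clock 3: out=0, reg = 0x4D857
clock 4: out=1, reg = 0x26C2B
clock 5: out=1, reg = 0x93615
clock 6: out=1, reg = 0xC9B0A
clock 7: out=0, reg = 0x64D85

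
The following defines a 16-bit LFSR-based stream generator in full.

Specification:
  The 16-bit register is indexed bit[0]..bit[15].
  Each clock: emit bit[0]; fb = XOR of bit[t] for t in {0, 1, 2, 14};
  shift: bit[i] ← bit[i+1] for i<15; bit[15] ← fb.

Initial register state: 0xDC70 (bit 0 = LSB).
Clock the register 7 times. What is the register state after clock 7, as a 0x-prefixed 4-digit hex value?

0x77B8

reg_0 = 0xDC70
clock 1: out=0, reg = 0xEE38
clock 2: out=0, reg = 0xF71C
clock 3: out=0, reg = 0x7B8E
clock 4: out=0, reg = 0xBDC7
clock 5: out=1, reg = 0xDEE3
clock 6: out=1, reg = 0xEF71
clock 7: out=1, reg = 0x77B8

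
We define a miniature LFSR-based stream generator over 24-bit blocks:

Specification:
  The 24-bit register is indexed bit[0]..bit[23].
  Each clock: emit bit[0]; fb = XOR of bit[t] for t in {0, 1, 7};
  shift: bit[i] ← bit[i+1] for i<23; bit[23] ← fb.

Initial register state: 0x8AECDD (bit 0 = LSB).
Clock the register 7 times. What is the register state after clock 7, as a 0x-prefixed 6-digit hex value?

reg_0 = 0x8AECDD
clock 1: out=1, reg = 0x45766E
clock 2: out=0, reg = 0xA2BB37
clock 3: out=1, reg = 0x515D9B
clock 4: out=1, reg = 0xA8AECD
clock 5: out=1, reg = 0x545766
clock 6: out=0, reg = 0xAA2BB3
clock 7: out=1, reg = 0xD515D9

0xD515D9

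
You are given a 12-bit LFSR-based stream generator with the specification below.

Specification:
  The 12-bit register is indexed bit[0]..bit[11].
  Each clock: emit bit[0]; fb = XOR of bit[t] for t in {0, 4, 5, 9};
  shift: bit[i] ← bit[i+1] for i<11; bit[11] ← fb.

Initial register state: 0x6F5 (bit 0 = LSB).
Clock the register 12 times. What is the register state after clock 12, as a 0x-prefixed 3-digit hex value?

0xD5E

reg_0 = 0x6F5
clock 1: out=1, reg = 0x37A
clock 2: out=0, reg = 0x9BD
clock 3: out=1, reg = 0xCDE
clock 4: out=0, reg = 0xE6F
clock 5: out=1, reg = 0xF37
clock 6: out=1, reg = 0x79B
clock 7: out=1, reg = 0xBCD
clock 8: out=1, reg = 0x5E6
clock 9: out=0, reg = 0xAF3
clock 10: out=1, reg = 0x579
clock 11: out=1, reg = 0xABC
clock 12: out=0, reg = 0xD5E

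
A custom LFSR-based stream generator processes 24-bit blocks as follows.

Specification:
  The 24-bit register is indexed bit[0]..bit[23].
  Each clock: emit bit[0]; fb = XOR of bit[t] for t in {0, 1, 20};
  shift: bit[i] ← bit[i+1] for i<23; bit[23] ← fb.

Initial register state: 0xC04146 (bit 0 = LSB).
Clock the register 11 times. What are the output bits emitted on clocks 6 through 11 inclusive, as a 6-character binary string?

010100

reg_0 = 0xC04146
clock 1: out=0, reg = 0xE020A3
clock 2: out=1, reg = 0x701051
clock 3: out=1, reg = 0x380828
clock 4: out=0, reg = 0x9C0414
clock 5: out=0, reg = 0xCE020A
clock 6: out=0, reg = 0xE70105
clock 7: out=1, reg = 0xF38082
clock 8: out=0, reg = 0x79C041
clock 9: out=1, reg = 0x3CE020
clock 10: out=0, reg = 0x9E7010
clock 11: out=0, reg = 0xCF3808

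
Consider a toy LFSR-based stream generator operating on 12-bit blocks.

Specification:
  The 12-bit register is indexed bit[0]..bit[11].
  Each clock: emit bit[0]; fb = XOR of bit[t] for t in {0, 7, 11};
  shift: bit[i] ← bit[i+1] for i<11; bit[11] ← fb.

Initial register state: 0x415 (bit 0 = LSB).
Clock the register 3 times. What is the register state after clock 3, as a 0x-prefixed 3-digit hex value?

0x682

reg_0 = 0x415
clock 1: out=1, reg = 0xA0A
clock 2: out=0, reg = 0xD05
clock 3: out=1, reg = 0x682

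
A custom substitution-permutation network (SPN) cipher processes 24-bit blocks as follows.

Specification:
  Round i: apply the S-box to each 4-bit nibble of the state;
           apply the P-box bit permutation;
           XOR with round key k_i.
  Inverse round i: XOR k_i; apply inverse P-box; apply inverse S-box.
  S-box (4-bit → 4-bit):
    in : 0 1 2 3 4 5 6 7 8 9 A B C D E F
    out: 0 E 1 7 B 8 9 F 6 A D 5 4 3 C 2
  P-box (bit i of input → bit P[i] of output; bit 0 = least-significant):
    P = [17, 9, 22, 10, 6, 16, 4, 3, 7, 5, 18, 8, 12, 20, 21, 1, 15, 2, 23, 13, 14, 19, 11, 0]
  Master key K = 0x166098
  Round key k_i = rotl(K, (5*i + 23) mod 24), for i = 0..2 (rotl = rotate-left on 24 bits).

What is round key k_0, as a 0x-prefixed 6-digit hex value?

0x0B304C

K = 0x166098
k_0 = rotl(K, (5*0+23) mod 24) = rotl(K, 23) = 0x0B304C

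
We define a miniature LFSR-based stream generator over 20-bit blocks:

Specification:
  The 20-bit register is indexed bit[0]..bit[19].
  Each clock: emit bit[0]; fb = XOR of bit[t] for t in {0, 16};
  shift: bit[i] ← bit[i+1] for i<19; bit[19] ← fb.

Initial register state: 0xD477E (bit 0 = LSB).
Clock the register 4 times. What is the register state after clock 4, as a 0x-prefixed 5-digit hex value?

0x3D477

reg_0 = 0xD477E
clock 1: out=0, reg = 0xEA3BF
clock 2: out=1, reg = 0xF51DF
clock 3: out=1, reg = 0x7A8EF
clock 4: out=1, reg = 0x3D477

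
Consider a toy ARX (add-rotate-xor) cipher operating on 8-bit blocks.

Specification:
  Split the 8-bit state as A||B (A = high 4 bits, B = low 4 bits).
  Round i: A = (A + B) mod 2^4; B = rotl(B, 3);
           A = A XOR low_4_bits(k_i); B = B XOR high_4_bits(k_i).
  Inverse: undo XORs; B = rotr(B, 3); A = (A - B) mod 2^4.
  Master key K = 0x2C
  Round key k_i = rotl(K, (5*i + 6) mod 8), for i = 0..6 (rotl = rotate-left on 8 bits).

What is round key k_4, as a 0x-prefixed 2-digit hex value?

K = 0x2C
k_0 = rotl(K, (5*0+6) mod 8) = rotl(K, 6) = 0x0B
k_1 = rotl(K, (5*1+6) mod 8) = rotl(K, 3) = 0x61
k_2 = rotl(K, (5*2+6) mod 8) = rotl(K, 0) = 0x2C
k_3 = rotl(K, (5*3+6) mod 8) = rotl(K, 5) = 0x85
k_4 = rotl(K, (5*4+6) mod 8) = rotl(K, 2) = 0xB0

0xB0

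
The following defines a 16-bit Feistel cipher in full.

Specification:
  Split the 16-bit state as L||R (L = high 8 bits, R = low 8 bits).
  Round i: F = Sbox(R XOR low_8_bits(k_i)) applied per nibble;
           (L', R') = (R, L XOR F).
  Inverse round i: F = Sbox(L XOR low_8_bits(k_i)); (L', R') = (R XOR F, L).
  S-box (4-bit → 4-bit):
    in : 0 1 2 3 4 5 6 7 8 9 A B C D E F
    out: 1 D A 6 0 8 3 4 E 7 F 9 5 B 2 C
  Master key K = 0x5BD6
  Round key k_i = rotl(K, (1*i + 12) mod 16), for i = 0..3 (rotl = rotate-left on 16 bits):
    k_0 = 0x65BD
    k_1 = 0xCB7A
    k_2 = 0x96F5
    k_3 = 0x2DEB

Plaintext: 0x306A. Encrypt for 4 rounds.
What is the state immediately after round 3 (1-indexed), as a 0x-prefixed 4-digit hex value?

0xA80F

s_0 = plaintext = 0x306A
s_1 = Round(s_0, k_0) = 0x6A84
s_2 = Round(s_1, k_1) = 0x84A8
s_3 = Round(s_2, k_2) = 0xA80F
s_4 = Round(s_3, k_3) = 0x0F88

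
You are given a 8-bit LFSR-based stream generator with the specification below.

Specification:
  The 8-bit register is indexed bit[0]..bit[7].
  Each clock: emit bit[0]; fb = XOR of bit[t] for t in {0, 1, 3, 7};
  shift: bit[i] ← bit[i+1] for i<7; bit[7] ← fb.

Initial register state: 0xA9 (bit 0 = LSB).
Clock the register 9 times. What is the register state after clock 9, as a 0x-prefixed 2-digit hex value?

0xC3

reg_0 = 0xA9
clock 1: out=1, reg = 0xD4
clock 2: out=0, reg = 0xEA
clock 3: out=0, reg = 0xF5
clock 4: out=1, reg = 0x7A
clock 5: out=0, reg = 0x3D
clock 6: out=1, reg = 0x1E
clock 7: out=0, reg = 0x0F
clock 8: out=1, reg = 0x87
clock 9: out=1, reg = 0xC3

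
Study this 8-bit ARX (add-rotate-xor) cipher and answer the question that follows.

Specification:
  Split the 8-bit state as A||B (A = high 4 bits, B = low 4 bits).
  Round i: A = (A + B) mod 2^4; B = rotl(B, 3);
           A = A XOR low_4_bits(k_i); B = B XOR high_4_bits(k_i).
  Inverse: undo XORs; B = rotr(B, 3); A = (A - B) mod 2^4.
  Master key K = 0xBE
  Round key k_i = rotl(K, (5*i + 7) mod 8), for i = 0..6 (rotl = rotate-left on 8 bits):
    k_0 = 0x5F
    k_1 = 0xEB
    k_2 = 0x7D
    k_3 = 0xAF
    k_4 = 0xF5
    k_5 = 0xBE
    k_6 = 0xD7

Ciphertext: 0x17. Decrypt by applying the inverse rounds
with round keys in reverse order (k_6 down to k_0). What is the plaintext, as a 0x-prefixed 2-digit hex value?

s_0 = ciphertext = 0x17
s_1 = InvRound(s_0, k_6) = 0x15
s_2 = InvRound(s_1, k_5) = 0x2D
s_3 = InvRound(s_2, k_4) = 0x34
s_4 = InvRound(s_3, k_3) = 0xFD
s_5 = InvRound(s_4, k_2) = 0xD5
s_6 = InvRound(s_5, k_1) = 0xF7
s_7 = InvRound(s_6, k_0) = 0xC4

0xC4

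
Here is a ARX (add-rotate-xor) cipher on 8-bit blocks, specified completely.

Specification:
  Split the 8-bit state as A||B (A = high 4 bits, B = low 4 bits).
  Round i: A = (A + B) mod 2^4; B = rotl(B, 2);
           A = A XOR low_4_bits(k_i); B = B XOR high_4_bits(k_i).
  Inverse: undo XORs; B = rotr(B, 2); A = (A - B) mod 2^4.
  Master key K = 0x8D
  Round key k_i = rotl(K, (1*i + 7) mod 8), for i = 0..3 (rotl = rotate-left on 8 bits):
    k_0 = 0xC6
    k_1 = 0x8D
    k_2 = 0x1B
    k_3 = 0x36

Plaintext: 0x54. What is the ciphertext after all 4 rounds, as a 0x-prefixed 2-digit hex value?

0xF8

s_0 = plaintext = 0x54
s_1 = Round(s_0, k_0) = 0xFD
s_2 = Round(s_1, k_1) = 0x1F
s_3 = Round(s_2, k_2) = 0xBE
s_4 = Round(s_3, k_3) = 0xF8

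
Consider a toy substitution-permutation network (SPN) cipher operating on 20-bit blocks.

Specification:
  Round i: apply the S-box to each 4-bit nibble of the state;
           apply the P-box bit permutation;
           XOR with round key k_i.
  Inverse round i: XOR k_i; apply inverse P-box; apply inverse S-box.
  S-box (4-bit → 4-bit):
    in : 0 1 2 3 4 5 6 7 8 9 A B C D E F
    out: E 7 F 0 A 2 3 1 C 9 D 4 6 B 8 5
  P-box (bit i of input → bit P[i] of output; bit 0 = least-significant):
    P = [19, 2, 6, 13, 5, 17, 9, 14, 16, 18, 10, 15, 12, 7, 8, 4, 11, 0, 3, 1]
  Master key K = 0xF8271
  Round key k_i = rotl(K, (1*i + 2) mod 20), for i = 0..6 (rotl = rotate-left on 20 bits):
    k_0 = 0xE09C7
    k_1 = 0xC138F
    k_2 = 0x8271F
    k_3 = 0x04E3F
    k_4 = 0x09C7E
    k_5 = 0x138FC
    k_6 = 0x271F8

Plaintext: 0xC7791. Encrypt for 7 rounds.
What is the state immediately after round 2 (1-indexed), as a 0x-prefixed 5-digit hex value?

0x5F96F

s_0 = plaintext = 0xC7791
s_1 = Round(s_0, k_0) = 0x759AA
s_2 = Round(s_1, k_1) = 0x5F96F
s_3 = Round(s_2, k_2) = 0x3B67E
s_4 = Round(s_3, k_3) = 0x56F1F
s_5 = Round(s_4, k_4) = 0xB8A9F
s_6 = Round(s_5, k_5) = 0x8FD84
s_7 = Round(s_6, k_6) = 0x782F6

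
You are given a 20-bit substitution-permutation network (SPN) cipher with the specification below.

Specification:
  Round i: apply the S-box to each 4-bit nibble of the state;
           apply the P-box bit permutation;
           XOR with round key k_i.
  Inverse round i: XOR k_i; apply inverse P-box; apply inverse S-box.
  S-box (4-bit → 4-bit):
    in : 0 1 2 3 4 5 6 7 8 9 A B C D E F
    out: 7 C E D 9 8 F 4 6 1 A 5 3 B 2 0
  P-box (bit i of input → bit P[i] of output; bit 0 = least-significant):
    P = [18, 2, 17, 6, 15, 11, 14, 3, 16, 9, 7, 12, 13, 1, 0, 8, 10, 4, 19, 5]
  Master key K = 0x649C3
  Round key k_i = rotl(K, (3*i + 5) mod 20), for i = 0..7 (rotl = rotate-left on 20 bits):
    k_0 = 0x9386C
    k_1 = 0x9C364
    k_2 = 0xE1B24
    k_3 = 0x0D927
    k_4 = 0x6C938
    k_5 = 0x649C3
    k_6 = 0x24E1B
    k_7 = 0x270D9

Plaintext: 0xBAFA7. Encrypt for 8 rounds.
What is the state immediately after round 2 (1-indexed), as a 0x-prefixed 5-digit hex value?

0x73E09

s_0 = plaintext = 0xBAFA7
s_1 = Round(s_0, k_0) = 0x33566
s_2 = Round(s_1, k_1) = 0x73E09
s_3 = Round(s_2, k_2) = 0x2F025
s_4 = Round(s_3, k_3) = 0x993DF
s_5 = Round(s_4, k_4) = 0x775B0
s_6 = Round(s_5, k_5) = 0x899C6
s_7 = Round(s_6, k_6) = 0xDE64F
s_8 = Round(s_7, k_7) = 0x3E663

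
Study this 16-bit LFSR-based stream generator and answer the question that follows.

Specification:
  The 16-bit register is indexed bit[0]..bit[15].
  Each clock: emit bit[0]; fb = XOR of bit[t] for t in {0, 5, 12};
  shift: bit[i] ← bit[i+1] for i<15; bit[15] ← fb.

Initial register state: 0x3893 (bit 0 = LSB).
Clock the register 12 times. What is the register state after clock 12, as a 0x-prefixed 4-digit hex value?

reg_0 = 0x3893
clock 1: out=1, reg = 0x1C49
clock 2: out=1, reg = 0x0E24
clock 3: out=0, reg = 0x8712
clock 4: out=0, reg = 0x4389
clock 5: out=1, reg = 0xA1C4
clock 6: out=0, reg = 0x50E2
clock 7: out=0, reg = 0x2871
clock 8: out=1, reg = 0x1438
clock 9: out=0, reg = 0x0A1C
clock 10: out=0, reg = 0x050E
clock 11: out=0, reg = 0x0287
clock 12: out=1, reg = 0x8143

0x8143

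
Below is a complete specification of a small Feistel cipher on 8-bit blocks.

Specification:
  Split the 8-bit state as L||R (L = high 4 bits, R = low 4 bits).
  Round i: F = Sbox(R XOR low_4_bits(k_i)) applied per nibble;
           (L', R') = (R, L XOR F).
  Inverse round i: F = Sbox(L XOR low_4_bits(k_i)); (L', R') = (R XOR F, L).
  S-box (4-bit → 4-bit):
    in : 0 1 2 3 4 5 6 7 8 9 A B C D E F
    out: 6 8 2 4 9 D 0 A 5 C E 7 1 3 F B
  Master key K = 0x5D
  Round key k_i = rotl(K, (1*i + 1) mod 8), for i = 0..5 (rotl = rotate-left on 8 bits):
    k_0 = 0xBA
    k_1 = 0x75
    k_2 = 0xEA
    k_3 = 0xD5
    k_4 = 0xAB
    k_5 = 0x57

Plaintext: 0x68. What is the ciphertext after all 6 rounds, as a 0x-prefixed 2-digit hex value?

0xCC

s_0 = plaintext = 0x68
s_1 = Round(s_0, k_0) = 0x84
s_2 = Round(s_1, k_1) = 0x40
s_3 = Round(s_2, k_2) = 0x0A
s_4 = Round(s_3, k_3) = 0xAB
s_5 = Round(s_4, k_4) = 0xBC
s_6 = Round(s_5, k_5) = 0xCC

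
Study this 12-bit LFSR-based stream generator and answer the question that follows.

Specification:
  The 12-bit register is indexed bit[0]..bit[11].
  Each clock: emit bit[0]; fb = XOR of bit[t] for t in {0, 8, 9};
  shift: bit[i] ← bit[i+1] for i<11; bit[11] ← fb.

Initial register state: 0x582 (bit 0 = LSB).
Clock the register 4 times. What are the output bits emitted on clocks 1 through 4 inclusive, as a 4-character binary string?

0100

reg_0 = 0x582
clock 1: out=0, reg = 0xAC1
clock 2: out=1, reg = 0x560
clock 3: out=0, reg = 0xAB0
clock 4: out=0, reg = 0xD58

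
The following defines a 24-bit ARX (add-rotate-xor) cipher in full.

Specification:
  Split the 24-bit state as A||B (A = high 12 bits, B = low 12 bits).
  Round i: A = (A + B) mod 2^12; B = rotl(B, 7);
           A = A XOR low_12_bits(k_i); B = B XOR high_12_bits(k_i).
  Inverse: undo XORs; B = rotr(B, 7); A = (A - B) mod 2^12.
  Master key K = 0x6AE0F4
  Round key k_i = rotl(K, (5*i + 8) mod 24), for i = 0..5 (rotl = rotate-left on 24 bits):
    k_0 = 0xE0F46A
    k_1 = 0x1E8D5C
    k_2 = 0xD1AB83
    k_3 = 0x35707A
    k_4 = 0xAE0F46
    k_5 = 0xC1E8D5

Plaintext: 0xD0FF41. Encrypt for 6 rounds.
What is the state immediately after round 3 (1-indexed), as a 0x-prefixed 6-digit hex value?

s_0 = plaintext = 0xD0FF41
s_1 = Round(s_0, k_0) = 0x83AEF5
s_2 = Round(s_1, k_1) = 0xA73B1F
s_3 = Round(s_2, k_2) = 0xE112C2
s_4 = Round(s_3, k_3) = 0x0A9241
s_5 = Round(s_4, k_4) = 0xDACA72
s_6 = Round(s_5, k_5) = 0x0CB54D

0xE112C2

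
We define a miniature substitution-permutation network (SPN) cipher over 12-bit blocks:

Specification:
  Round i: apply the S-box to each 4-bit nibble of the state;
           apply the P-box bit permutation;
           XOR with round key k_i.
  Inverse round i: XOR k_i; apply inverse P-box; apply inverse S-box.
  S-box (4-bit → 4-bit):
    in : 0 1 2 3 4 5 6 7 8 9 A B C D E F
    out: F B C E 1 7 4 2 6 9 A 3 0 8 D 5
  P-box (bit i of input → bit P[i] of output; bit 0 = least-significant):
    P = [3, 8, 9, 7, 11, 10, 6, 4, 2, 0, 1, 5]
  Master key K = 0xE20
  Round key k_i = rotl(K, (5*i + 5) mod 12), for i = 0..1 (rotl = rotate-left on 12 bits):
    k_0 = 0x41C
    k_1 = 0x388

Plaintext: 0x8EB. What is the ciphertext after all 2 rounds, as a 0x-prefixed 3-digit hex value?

0xAA8

s_0 = plaintext = 0x8EB
s_1 = Round(s_0, k_0) = 0xD47
s_2 = Round(s_1, k_1) = 0xAA8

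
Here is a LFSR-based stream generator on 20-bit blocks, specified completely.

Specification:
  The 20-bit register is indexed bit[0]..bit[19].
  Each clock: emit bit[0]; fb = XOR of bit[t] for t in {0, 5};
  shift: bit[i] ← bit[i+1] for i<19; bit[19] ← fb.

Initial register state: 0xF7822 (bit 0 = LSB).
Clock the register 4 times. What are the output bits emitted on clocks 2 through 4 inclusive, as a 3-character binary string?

reg_0 = 0xF7822
clock 1: out=0, reg = 0xFBC11
clock 2: out=1, reg = 0xFDE08
clock 3: out=0, reg = 0x7EF04
clock 4: out=0, reg = 0x3F782

100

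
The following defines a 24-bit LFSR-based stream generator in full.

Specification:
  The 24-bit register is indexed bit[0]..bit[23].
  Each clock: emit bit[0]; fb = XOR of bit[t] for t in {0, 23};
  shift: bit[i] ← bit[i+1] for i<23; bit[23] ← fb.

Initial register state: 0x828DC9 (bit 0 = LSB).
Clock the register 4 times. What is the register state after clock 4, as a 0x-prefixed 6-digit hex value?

0x8828DC

reg_0 = 0x828DC9
clock 1: out=1, reg = 0x4146E4
clock 2: out=0, reg = 0x20A372
clock 3: out=0, reg = 0x1051B9
clock 4: out=1, reg = 0x8828DC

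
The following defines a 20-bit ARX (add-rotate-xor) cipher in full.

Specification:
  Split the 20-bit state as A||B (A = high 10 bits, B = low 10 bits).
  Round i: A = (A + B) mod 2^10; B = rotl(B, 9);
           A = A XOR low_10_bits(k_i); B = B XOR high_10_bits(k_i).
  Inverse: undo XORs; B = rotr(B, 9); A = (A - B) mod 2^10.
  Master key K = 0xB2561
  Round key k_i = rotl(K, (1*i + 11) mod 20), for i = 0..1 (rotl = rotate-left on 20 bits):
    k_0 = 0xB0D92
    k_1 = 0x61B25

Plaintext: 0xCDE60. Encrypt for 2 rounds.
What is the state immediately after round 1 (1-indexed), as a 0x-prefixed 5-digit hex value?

0x017F3

s_0 = plaintext = 0xCDE60
s_1 = Round(s_0, k_0) = 0x017F3
s_2 = Round(s_1, k_1) = 0x3767F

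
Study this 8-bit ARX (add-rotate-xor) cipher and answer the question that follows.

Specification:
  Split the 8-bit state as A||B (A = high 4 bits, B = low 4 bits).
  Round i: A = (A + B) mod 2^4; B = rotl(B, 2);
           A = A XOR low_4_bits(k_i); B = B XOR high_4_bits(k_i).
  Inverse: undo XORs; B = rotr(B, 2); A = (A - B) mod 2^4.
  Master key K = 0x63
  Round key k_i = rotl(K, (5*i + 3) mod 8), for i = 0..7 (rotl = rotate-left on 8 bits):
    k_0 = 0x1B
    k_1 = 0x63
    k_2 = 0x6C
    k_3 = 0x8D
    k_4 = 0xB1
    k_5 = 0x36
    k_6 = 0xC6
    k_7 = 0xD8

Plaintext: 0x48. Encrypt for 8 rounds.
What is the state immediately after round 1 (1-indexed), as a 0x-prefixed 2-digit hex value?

s_0 = plaintext = 0x48
s_1 = Round(s_0, k_0) = 0x73
s_2 = Round(s_1, k_1) = 0x9A
s_3 = Round(s_2, k_2) = 0xFC
s_4 = Round(s_3, k_3) = 0x6B
s_5 = Round(s_4, k_4) = 0x05
s_6 = Round(s_5, k_5) = 0x36
s_7 = Round(s_6, k_6) = 0xF5
s_8 = Round(s_7, k_7) = 0xC8

0x73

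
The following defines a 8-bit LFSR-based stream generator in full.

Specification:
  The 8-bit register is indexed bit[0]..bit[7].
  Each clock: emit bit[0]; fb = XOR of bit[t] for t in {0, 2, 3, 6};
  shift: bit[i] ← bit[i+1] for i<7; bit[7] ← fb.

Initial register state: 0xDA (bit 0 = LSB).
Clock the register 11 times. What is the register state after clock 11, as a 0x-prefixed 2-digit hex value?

0x5C

reg_0 = 0xDA
clock 1: out=0, reg = 0x6D
clock 2: out=1, reg = 0x36
clock 3: out=0, reg = 0x9B
clock 4: out=1, reg = 0x4D
clock 5: out=1, reg = 0x26
clock 6: out=0, reg = 0x93
clock 7: out=1, reg = 0xC9
clock 8: out=1, reg = 0xE4
clock 9: out=0, reg = 0x72
clock 10: out=0, reg = 0xB9
clock 11: out=1, reg = 0x5C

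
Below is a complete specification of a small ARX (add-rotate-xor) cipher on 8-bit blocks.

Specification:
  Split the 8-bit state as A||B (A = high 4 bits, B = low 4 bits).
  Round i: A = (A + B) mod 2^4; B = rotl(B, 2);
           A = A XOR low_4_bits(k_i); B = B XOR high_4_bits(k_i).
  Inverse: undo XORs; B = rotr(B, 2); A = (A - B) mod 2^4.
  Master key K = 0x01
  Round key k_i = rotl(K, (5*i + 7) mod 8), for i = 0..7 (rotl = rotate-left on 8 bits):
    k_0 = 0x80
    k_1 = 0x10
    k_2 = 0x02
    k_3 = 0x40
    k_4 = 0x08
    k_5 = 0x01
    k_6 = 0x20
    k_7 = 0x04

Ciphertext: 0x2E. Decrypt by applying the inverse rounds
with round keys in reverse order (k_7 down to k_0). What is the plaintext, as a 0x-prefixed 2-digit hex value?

s_0 = ciphertext = 0x2E
s_1 = InvRound(s_0, k_7) = 0xBB
s_2 = InvRound(s_1, k_6) = 0x56
s_3 = InvRound(s_2, k_5) = 0xB9
s_4 = InvRound(s_3, k_4) = 0xD6
s_5 = InvRound(s_4, k_3) = 0x58
s_6 = InvRound(s_5, k_2) = 0x52
s_7 = InvRound(s_6, k_1) = 0x9C
s_8 = InvRound(s_7, k_0) = 0x81

0x81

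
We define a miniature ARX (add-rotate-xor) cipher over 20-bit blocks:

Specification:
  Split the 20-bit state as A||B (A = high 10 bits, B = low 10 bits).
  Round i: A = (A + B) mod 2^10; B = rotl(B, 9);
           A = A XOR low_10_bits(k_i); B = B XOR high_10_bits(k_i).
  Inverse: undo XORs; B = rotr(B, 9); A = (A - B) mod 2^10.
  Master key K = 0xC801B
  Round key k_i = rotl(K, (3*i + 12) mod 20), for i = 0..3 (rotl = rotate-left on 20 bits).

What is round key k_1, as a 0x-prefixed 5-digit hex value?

0xDE400

K = 0xC801B
k_0 = rotl(K, (3*0+12) mod 20) = rotl(K, 12) = 0x1BC80
k_1 = rotl(K, (3*1+12) mod 20) = rotl(K, 15) = 0xDE400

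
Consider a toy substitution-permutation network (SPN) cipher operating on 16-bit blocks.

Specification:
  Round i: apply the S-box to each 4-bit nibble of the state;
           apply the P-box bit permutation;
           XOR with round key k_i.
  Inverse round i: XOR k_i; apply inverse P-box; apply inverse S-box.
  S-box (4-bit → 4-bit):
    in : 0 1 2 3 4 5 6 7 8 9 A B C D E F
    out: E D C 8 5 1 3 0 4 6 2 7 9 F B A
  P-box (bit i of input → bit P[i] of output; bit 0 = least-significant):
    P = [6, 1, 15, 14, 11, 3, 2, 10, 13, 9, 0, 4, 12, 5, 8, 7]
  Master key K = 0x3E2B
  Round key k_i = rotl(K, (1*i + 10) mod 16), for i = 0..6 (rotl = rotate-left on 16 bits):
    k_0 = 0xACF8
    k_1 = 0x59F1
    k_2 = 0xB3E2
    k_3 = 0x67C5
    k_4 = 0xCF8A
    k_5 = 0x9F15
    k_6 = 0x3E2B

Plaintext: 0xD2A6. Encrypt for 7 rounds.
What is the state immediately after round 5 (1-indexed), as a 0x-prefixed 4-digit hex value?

0xCEFB

s_0 = plaintext = 0xD2A6
s_1 = Round(s_0, k_0) = 0xBD03
s_2 = Round(s_1, k_1) = 0x2ECC
s_3 = Round(s_2, k_2) = 0xDC32
s_4 = Round(s_3, k_3) = 0x9275
s_5 = Round(s_4, k_4) = 0xCEFB
s_6 = Round(s_5, k_5) = 0x29CF
s_7 = Round(s_6, k_6) = 0x71A8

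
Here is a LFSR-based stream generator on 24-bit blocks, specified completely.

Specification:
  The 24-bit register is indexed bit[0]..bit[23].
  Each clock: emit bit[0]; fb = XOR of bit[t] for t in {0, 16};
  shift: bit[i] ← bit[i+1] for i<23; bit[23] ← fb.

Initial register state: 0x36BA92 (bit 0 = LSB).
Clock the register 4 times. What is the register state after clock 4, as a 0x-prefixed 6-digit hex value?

0x436BA9

reg_0 = 0x36BA92
clock 1: out=0, reg = 0x1B5D49
clock 2: out=1, reg = 0x0DAEA4
clock 3: out=0, reg = 0x86D752
clock 4: out=0, reg = 0x436BA9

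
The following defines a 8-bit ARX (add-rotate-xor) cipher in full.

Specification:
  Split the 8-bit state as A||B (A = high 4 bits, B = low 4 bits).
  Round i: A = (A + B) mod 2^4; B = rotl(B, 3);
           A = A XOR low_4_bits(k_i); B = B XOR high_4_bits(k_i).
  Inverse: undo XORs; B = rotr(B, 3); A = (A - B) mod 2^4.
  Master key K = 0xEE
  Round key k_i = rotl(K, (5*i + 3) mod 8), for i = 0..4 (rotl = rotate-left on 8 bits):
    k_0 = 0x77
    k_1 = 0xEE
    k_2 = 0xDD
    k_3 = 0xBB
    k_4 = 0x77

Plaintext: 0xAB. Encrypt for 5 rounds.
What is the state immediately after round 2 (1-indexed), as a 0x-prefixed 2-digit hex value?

0x2B

s_0 = plaintext = 0xAB
s_1 = Round(s_0, k_0) = 0x2A
s_2 = Round(s_1, k_1) = 0x2B
s_3 = Round(s_2, k_2) = 0x00
s_4 = Round(s_3, k_3) = 0xBB
s_5 = Round(s_4, k_4) = 0x1A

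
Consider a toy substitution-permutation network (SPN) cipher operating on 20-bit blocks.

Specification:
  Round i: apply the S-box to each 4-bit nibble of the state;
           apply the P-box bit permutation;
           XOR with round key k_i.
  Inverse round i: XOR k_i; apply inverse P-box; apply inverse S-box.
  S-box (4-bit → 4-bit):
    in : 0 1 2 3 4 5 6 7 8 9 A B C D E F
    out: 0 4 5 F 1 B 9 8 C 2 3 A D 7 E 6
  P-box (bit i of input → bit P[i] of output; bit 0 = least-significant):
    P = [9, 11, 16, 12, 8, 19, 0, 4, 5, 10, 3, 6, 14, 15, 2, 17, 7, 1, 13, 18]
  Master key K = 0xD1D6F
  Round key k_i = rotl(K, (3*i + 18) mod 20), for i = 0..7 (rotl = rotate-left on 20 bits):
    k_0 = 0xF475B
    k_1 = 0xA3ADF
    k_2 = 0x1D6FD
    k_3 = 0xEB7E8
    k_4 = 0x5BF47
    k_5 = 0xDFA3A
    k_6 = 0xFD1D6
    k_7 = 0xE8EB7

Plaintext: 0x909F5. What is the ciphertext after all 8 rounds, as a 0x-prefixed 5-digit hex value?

0x62480

s_0 = plaintext = 0x909F5
s_1 = Round(s_0, k_0) = 0x75958
s_2 = Round(s_1, k_1) = 0x5EFCF
s_3 = Round(s_2, k_2) = 0x65B62
s_4 = Round(s_3, k_3) = 0x97038
s_5 = Round(s_4, k_4) = 0xEAE54
s_6 = Round(s_5, k_5) = 0x11D60
s_7 = Round(s_6, k_6) = 0xFF4EA
s_8 = Round(s_7, k_7) = 0x62480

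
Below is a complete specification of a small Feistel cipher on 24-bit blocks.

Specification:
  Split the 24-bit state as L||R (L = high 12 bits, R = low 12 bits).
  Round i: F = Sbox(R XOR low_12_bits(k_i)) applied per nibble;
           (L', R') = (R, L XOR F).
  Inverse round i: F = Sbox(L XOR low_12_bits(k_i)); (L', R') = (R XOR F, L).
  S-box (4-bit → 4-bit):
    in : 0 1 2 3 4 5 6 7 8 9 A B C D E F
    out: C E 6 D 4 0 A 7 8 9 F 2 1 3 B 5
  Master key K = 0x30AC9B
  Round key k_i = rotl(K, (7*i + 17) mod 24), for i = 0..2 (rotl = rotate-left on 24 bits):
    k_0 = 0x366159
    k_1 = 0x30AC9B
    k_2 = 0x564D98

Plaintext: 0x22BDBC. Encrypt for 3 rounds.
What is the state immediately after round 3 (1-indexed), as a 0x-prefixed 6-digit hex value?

s_0 = plaintext = 0x22BDBC
s_1 = Round(s_0, k_0) = 0xDBC39B
s_2 = Round(s_1, k_1) = 0x39B870
s_3 = Round(s_2, k_2) = 0x870323

0x870323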